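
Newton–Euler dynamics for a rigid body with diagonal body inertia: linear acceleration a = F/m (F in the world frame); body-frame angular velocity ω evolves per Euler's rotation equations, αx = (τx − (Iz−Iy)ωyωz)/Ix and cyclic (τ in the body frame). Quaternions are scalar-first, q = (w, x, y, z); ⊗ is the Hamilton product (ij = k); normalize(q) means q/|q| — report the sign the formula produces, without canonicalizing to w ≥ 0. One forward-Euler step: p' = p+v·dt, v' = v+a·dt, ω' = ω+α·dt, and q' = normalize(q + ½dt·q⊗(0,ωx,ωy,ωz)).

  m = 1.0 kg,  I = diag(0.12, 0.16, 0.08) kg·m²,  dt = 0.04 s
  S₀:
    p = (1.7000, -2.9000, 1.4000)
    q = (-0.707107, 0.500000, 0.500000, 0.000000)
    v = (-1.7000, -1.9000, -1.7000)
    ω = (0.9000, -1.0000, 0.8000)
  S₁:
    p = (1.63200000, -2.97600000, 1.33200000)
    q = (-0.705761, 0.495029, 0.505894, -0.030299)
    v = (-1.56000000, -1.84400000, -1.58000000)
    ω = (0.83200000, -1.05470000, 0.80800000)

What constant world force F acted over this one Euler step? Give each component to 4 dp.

velocity change Δv = (0.14000000, 0.05600000, 0.12000000)
m·(v₁−v₀)/dt = (3.5000, 1.4000, 3.0000)

F = (3.5000, 1.4000, 3.0000)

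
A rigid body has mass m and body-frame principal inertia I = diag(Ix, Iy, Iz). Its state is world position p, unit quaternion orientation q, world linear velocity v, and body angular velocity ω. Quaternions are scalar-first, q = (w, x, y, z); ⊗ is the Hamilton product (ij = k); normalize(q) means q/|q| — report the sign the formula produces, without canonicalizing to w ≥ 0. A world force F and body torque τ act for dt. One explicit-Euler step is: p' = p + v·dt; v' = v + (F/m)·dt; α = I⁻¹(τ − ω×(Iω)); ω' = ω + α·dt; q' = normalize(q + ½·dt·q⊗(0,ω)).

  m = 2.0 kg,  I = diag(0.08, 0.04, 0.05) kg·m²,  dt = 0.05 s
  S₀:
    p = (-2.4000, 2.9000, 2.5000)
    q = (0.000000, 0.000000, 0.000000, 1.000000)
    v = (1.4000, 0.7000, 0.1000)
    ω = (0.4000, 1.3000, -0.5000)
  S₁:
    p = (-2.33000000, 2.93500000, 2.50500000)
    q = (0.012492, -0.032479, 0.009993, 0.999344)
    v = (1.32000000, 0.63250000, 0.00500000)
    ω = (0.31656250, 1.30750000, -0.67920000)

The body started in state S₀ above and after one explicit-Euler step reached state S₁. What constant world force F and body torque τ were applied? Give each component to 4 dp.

Δv = v₁−v₀ = (-0.08000000, -0.06750000, -0.09500000)
F = m·Δv/dt = (-3.2000, -2.7000, -3.8000)
ω₁ − ω₀ = (-0.08343750, 0.00750000, -0.17920000)
I·α + gyro = (-0.1400, 0.0000, -0.2000)

F = (-3.2000, -2.7000, -3.8000)
τ = (-0.1400, 0.0000, -0.2000)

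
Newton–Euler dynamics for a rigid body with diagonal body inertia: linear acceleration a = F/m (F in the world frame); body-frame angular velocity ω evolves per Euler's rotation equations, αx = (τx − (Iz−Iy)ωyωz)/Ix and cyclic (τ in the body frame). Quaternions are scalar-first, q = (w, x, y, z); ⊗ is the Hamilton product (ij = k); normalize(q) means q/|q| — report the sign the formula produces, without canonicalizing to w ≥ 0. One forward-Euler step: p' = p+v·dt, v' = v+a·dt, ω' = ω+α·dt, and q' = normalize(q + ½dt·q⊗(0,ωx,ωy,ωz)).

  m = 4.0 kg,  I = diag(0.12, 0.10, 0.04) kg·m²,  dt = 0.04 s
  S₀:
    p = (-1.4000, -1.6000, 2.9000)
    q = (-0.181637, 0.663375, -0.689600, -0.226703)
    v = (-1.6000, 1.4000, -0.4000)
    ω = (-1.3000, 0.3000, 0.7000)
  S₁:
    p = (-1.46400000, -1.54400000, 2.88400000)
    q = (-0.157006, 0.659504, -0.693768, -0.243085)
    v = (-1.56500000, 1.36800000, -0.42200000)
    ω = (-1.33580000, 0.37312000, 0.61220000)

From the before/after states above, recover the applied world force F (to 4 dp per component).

F = (3.5000, -3.2000, -2.2000)

v₁ − v₀ = (0.03500000, -0.03200000, -0.02200000)
m·(v₁−v₀)/dt = (3.5000, -3.2000, -2.2000)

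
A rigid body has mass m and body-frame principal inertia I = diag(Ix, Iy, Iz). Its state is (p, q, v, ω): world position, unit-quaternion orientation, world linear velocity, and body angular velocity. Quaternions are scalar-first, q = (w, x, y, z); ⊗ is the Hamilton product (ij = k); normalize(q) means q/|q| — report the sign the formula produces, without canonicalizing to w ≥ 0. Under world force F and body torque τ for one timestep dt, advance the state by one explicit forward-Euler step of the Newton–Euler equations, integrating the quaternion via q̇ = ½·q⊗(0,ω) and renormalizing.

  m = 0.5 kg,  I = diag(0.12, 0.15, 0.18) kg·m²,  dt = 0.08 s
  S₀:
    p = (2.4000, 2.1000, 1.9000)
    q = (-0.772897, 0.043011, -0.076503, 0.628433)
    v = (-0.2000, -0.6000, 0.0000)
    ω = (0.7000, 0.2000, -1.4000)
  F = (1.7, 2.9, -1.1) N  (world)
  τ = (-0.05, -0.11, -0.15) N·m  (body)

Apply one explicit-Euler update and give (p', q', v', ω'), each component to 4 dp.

p' = (2.3840, 2.0520, 1.9000)
q' = (-0.7368, 0.0206, -0.0626, 0.6729)
v' = (0.0720, -0.1360, -0.1760)
ω' = (0.6723, 0.1100, -1.4685)

new position p' = (2.3840, 2.0520, 1.9000)
v' = v + a·dt = (0.0720, -0.1360, -0.1760)
angular accel α = (-0.3467, -1.1253, -0.8567)
ω' = ω + α·dt = (0.6723, 0.1100, -1.4685)
Hamilton product q⊗(0,ω) = (0.8649991, -0.5596103, 0.3455391, 1.1442101)
q + ½dt·q⊗(0,ω), renormalized = (-0.7368, 0.0206, -0.0626, 0.6729)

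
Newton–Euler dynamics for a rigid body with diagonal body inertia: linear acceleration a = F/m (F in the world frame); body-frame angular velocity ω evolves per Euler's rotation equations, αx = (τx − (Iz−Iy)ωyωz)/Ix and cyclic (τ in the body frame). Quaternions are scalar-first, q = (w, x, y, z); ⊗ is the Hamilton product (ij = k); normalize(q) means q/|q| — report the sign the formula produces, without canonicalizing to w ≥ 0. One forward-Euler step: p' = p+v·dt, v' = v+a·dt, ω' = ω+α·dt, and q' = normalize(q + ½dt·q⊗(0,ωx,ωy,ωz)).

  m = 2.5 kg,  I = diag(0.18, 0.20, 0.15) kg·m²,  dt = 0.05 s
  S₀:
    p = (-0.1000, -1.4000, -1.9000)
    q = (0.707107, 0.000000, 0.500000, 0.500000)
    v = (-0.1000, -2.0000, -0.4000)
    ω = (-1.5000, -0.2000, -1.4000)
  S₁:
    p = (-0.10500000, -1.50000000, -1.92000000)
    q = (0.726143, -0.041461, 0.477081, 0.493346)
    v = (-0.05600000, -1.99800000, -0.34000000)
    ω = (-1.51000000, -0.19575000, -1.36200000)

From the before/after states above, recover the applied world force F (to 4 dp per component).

velocity change Δv = (0.04400000, 0.00200000, 0.06000000)
F = m·Δv/dt = (2.2000, 0.1000, 3.0000)

F = (2.2000, 0.1000, 3.0000)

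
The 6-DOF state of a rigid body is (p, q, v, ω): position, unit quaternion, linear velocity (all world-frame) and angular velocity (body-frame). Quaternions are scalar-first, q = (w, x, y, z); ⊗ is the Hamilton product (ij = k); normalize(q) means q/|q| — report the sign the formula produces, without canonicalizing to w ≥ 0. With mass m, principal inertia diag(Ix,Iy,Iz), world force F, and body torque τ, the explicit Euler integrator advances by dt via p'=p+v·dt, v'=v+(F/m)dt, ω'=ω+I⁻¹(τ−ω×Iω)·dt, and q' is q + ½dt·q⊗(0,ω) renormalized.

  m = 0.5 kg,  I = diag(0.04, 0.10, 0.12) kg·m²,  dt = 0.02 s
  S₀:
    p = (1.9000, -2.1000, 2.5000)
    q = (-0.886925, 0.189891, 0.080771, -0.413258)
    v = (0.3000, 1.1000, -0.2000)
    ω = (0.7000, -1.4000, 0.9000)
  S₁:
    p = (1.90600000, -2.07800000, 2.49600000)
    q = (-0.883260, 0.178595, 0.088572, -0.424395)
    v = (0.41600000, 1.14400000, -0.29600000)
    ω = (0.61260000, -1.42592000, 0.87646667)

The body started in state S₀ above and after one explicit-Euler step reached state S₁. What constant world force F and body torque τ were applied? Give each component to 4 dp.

F = (2.9000, 1.1000, -2.4000)
τ = (-0.2000, -0.1800, -0.2000)

Δv = v₁−v₀ = (0.11600000, 0.04400000, -0.09600000)
applied force F = (2.9000, 1.1000, -2.4000)
Δω = ω₁−ω₀ = (-0.08740000, -0.02592000, -0.02353333)
gyro term ω₀×Iω₀ = (-0.0252, -0.0504, -0.0588)
I·α + gyro = (-0.2000, -0.1800, -0.2000)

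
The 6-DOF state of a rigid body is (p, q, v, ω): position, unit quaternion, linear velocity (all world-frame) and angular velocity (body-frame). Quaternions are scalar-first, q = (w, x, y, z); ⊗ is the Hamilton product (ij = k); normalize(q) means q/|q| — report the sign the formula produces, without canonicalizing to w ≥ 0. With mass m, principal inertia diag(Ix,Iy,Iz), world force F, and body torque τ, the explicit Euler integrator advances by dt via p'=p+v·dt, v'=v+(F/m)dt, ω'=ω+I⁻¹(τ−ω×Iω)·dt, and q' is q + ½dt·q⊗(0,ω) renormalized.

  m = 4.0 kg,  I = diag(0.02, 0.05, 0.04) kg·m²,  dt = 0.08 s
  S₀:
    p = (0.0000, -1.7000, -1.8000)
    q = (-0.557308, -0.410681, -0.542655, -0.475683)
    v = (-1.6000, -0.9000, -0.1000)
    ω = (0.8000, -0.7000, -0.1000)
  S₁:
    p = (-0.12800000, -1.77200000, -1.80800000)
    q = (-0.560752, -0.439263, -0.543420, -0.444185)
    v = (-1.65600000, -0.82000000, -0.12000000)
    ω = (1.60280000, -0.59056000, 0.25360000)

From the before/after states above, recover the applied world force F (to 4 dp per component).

Δv = v₁−v₀ = (-0.05600000, 0.08000000, -0.02000000)
applied force F = (-2.8000, 4.0000, -1.0000)

F = (-2.8000, 4.0000, -1.0000)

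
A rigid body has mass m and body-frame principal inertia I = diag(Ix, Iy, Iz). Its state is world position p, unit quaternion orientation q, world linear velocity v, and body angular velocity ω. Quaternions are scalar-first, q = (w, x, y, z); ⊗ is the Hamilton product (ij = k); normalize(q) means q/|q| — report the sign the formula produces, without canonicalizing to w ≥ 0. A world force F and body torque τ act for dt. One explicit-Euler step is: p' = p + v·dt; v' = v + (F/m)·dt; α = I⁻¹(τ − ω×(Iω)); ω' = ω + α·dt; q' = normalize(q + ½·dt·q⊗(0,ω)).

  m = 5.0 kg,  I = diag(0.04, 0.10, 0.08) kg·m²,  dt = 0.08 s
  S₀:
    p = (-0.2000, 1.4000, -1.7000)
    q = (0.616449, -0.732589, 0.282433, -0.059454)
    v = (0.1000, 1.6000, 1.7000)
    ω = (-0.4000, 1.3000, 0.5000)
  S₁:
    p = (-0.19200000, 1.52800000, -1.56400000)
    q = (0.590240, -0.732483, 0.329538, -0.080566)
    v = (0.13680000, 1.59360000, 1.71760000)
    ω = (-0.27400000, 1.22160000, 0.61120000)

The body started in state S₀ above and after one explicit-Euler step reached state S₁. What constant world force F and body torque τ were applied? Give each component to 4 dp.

F = (2.3000, -0.4000, 1.1000)
τ = (0.0500, -0.0900, 0.0800)

velocity change Δv = (0.03680000, -0.00640000, 0.01760000)
m·(v₁−v₀)/dt = (2.3000, -0.4000, 1.1000)
Δω = ω₁−ω₀ = (0.12600000, -0.07840000, 0.11120000)
I·α + gyro = (0.0500, -0.0900, 0.0800)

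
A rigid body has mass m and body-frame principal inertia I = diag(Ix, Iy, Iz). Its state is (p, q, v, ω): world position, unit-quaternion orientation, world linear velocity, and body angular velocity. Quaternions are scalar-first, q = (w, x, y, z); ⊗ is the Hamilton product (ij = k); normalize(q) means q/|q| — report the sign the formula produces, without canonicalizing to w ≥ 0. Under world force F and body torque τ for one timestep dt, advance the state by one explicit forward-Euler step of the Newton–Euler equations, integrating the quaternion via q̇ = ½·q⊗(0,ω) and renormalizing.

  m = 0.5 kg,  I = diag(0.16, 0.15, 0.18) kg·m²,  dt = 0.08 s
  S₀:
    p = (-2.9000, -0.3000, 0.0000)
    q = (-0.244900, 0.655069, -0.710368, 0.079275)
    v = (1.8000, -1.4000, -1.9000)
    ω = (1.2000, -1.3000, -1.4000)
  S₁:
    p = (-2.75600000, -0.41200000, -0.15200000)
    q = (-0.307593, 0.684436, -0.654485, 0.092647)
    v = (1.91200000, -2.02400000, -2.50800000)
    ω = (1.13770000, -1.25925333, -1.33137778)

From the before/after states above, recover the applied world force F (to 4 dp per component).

v₁ − v₀ = (0.11200000, -0.62400000, -0.60800000)
m·(v₁−v₀)/dt = (0.7000, -3.9000, -3.8000)

F = (0.7000, -3.9000, -3.8000)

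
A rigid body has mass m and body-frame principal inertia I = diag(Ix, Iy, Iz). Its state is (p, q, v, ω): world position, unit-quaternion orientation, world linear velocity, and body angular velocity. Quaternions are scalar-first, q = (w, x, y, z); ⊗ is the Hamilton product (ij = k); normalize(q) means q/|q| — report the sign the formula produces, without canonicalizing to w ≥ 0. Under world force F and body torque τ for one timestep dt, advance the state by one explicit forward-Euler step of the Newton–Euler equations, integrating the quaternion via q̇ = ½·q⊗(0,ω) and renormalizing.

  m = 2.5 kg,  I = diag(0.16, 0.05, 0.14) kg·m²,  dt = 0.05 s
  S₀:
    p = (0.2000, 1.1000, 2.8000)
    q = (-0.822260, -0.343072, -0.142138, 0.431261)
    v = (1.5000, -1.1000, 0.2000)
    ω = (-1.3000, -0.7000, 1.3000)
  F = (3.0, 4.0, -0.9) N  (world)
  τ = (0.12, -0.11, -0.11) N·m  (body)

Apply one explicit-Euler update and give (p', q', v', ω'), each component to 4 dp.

angular accel α = (1.2619, -1.5240, -0.0707)
ω' = ω + α·dt = (-1.2369, -0.7762, 1.2965)
Hamilton product q⊗(0,ω) = (-1.1061295, 1.1860413, 0.4609363, -1.0135670)
updated quaternion q' = (-0.8489, -0.3130, -0.1305, 0.4054)
a = F/m = (1.2000, 1.6000, -0.3600)
p + v·dt = (0.2750, 1.0450, 2.8100)
v' = v + a·dt = (1.5600, -1.0200, 0.1820)

p' = (0.2750, 1.0450, 2.8100)
q' = (-0.8489, -0.3130, -0.1305, 0.4054)
v' = (1.5600, -1.0200, 0.1820)
ω' = (-1.2369, -0.7762, 1.2965)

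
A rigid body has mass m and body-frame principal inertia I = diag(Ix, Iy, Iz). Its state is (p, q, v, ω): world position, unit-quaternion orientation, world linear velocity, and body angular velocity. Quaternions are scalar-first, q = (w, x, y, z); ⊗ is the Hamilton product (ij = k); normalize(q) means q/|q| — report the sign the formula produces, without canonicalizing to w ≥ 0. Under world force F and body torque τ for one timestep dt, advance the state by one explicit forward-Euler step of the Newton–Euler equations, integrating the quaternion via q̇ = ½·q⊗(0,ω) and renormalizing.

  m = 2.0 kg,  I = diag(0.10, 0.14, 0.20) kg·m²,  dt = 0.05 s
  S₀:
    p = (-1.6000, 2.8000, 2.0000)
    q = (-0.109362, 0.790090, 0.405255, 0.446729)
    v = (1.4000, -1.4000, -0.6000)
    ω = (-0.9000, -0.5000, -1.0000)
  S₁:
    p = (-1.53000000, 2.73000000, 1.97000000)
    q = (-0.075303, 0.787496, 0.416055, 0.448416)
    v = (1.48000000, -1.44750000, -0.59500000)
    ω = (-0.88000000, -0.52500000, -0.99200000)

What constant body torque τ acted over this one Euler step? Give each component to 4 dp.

τ = (0.0700, -0.1600, 0.0500)

ω₁ − ω₀ = (0.02000000, -0.02500000, 0.00800000)
gyro term ω₀×Iω₀ = (0.0300, -0.0900, 0.0180)
I·α + gyro = (0.0700, -0.1600, 0.0500)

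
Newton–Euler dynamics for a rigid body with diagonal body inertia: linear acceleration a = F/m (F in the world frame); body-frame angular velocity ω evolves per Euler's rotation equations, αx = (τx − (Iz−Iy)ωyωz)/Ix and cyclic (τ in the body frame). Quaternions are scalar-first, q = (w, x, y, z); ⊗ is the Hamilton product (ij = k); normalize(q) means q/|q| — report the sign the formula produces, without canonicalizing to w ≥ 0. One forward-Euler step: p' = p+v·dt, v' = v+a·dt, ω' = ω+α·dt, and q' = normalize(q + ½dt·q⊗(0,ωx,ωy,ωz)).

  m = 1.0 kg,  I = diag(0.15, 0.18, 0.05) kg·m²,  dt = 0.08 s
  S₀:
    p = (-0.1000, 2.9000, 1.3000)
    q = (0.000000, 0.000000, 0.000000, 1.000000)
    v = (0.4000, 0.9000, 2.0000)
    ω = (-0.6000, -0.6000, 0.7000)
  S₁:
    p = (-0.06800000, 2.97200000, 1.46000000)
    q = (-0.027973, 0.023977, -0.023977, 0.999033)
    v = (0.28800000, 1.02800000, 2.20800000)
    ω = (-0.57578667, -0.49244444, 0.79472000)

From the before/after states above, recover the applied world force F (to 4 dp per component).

F = (-1.4000, 1.6000, 2.6000)

v₁ − v₀ = (-0.11200000, 0.12800000, 0.20800000)
F = m·Δv/dt = (-1.4000, 1.6000, 2.6000)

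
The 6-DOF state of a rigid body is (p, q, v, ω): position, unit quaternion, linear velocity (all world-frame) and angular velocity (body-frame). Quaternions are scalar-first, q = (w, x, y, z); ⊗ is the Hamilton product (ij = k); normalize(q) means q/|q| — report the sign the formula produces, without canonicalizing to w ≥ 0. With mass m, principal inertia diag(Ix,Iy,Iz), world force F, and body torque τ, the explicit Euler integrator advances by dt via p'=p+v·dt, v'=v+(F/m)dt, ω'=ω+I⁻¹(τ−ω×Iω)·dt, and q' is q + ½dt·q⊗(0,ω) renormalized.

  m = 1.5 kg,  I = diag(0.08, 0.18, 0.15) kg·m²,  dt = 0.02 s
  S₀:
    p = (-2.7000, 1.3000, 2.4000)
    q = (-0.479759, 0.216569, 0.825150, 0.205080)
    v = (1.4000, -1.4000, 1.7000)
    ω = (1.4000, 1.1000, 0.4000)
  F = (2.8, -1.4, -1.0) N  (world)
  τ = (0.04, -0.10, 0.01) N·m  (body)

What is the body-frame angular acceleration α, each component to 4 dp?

α = (0.6650, -0.3378, -0.9600)

ω×(Iω) gyroscopic = (-0.0132, -0.0392, 0.1540)
α = I⁻¹(τ − ω×Iω) = (0.6650, -0.3378, -0.9600)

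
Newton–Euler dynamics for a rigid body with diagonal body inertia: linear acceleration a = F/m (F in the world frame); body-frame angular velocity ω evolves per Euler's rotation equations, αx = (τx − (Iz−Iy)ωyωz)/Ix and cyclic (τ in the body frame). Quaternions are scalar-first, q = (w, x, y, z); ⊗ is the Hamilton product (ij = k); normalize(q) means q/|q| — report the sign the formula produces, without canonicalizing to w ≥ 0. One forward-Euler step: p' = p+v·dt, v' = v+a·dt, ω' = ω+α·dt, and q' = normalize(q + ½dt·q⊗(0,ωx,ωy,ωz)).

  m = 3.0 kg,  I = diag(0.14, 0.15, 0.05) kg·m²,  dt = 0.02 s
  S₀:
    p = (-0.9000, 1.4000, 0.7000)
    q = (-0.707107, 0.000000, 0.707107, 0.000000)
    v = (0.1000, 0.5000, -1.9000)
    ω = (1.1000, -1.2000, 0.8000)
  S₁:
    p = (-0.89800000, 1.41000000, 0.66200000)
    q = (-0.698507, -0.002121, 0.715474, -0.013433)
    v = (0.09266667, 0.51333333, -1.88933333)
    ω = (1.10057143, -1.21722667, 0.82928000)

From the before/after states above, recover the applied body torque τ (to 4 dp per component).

τ = (0.1000, -0.0500, 0.0600)

ω₁ − ω₀ = (0.00057143, -0.01722667, 0.02928000)
ω₀×(Iω₀) = (0.0960, 0.0792, -0.0132)
applied torque τ = (0.1000, -0.0500, 0.0600)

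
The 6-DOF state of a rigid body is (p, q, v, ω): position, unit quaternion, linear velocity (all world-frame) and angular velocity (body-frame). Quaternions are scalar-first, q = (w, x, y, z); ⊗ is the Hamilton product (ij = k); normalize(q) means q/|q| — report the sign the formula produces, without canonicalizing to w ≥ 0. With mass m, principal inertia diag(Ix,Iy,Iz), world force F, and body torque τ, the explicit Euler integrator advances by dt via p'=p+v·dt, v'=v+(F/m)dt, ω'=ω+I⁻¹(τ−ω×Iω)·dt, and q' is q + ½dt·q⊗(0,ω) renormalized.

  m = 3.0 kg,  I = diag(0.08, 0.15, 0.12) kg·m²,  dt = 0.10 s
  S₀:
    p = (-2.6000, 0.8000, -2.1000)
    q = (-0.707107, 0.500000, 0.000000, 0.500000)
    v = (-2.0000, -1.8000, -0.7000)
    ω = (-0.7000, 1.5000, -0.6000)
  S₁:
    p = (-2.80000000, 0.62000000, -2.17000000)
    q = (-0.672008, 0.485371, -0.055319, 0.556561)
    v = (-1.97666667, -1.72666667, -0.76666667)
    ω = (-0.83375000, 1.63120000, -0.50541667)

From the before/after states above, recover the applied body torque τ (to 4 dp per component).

Δω = ω₁−ω₀ = (-0.13375000, 0.13120000, 0.09458333)
gyro term ω₀×Iω₀ = (0.0270, -0.0168, -0.0735)
τ = I·(Δω/dt) + ω₀×(Iω₀) = (-0.0800, 0.1800, 0.0400)

τ = (-0.0800, 0.1800, 0.0400)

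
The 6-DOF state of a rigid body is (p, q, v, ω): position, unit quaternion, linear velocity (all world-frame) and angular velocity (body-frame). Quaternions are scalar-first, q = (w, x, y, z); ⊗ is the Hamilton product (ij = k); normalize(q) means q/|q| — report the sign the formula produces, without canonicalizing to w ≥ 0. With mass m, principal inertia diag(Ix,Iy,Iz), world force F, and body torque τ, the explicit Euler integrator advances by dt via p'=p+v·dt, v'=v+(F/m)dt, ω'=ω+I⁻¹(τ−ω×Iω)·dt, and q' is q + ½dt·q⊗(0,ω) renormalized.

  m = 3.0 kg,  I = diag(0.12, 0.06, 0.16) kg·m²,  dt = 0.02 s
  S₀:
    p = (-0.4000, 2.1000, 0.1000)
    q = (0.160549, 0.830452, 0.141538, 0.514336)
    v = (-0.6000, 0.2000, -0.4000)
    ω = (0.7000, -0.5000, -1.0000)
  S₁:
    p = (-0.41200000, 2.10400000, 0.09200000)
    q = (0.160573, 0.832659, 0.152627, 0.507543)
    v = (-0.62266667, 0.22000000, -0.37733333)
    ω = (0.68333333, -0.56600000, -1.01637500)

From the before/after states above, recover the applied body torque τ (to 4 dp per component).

ω₁ − ω₀ = (-0.01666667, -0.06600000, -0.01637500)
precession coupling = (0.0500, 0.0280, 0.0210)
I·α + gyro = (-0.0500, -0.1700, -0.1100)

τ = (-0.0500, -0.1700, -0.1100)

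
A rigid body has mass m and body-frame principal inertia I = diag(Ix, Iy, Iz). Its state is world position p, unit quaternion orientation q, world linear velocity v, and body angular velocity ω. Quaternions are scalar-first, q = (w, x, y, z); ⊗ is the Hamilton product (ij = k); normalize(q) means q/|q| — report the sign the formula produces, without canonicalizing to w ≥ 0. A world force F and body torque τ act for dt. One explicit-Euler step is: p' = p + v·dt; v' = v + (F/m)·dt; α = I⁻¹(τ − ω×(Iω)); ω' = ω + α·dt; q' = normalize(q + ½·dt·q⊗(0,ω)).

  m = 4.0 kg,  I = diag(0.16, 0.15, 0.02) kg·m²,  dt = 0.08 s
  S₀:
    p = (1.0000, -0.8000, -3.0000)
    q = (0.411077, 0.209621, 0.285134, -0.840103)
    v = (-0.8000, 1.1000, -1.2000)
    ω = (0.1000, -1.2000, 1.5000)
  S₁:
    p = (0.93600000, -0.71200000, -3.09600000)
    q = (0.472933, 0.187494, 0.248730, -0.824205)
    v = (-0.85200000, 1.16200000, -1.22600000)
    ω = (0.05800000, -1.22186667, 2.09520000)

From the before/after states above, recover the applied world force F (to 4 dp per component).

F = (-2.6000, 3.1000, -1.3000)

velocity change Δv = (-0.05200000, 0.06200000, -0.02600000)
F = m·Δv/dt = (-2.6000, 3.1000, -1.3000)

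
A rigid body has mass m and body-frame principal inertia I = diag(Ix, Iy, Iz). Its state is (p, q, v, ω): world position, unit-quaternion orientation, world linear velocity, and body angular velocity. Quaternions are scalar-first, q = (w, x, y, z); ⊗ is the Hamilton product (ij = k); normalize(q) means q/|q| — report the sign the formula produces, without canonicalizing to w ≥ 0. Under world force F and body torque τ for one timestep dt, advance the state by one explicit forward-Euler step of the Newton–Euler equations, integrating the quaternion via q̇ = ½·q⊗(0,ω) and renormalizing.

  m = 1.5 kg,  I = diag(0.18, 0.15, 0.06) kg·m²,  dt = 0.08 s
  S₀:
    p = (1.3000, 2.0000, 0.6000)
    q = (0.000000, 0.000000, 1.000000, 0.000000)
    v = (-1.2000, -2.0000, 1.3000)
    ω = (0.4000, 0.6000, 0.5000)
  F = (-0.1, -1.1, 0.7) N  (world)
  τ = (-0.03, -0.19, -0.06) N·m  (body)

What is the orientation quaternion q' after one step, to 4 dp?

q' = (-0.0240, 0.0200, 0.9994, -0.0160)

q⊗(0,ω) = (-0.6000000, 0.5000000, 0.0000000, -0.4000000)
updated quaternion q' = (-0.0240, 0.0200, 0.9994, -0.0160)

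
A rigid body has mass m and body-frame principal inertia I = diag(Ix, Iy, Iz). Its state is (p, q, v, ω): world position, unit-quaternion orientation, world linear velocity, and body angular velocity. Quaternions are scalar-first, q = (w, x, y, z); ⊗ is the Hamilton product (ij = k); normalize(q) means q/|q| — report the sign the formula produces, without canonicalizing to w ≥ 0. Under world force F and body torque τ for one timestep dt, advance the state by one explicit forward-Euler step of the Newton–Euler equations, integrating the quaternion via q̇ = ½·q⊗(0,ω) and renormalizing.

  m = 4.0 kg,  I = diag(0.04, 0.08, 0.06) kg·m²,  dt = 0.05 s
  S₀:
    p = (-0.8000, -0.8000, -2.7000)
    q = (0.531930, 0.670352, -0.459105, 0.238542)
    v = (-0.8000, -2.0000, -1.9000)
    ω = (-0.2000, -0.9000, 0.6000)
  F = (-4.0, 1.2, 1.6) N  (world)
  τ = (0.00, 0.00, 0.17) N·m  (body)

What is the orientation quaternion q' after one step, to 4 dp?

Hamilton product q⊗(0,ω) = (-0.4222493, -0.1671612, -0.9286566, -0.3759798)
updated quaternion q' = (0.5212, 0.6659, -0.4821, 0.2291)

q' = (0.5212, 0.6659, -0.4821, 0.2291)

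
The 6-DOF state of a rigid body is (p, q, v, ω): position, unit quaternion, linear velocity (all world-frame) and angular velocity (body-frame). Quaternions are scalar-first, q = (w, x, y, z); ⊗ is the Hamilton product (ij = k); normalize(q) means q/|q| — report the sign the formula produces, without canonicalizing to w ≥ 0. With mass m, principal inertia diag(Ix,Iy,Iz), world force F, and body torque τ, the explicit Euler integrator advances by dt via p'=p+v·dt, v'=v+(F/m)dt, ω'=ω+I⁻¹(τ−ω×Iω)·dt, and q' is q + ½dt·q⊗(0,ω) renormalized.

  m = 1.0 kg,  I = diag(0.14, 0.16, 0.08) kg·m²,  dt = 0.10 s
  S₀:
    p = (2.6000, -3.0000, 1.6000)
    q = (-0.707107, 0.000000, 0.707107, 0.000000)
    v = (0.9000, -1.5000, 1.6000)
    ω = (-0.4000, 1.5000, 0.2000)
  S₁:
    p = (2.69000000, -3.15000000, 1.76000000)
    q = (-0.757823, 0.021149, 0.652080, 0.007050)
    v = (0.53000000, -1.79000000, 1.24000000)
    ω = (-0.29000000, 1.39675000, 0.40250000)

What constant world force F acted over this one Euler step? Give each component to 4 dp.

F = (-3.7000, -2.9000, -3.6000)

velocity change Δv = (-0.37000000, -0.29000000, -0.36000000)
m·(v₁−v₀)/dt = (-3.7000, -2.9000, -3.6000)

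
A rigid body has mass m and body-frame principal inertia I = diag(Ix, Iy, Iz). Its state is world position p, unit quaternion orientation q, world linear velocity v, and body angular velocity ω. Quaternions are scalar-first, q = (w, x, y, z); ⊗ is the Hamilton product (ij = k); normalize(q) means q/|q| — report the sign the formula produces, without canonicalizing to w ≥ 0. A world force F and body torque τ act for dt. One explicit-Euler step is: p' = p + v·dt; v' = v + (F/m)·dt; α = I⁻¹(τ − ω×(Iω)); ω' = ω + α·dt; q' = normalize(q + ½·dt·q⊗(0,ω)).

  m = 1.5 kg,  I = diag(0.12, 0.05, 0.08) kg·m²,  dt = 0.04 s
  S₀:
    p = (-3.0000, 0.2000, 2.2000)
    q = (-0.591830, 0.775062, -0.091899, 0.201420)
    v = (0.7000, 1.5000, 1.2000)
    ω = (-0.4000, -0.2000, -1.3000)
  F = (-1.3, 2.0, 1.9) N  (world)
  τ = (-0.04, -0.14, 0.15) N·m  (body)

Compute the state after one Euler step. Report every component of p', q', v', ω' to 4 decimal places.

p' = (-2.9720, 0.2600, 2.2480)
q' = (-0.5805, 0.7827, -0.0710, 0.2129)
v' = (0.6653, 1.5533, 1.2507)
ω' = (-0.4159, -0.3286, -1.2222)

new position p' = (-2.9720, 0.2600, 2.2480)
new velocity v' = (0.6653, 1.5533, 1.2507)
gyro term ω×Iω = (0.0078, 0.0208, -0.0056)
α = I⁻¹(τ − ω×Iω) = (-0.3983, -3.2160, 1.9450)
ω + α·dt = (-0.4159, -0.3286, -1.2222)
Hamilton product q⊗(0,ω) = (0.5534910, 0.3964847, 1.0453786, 0.5776070)
updated quaternion q' = (-0.5805, 0.7827, -0.0710, 0.2129)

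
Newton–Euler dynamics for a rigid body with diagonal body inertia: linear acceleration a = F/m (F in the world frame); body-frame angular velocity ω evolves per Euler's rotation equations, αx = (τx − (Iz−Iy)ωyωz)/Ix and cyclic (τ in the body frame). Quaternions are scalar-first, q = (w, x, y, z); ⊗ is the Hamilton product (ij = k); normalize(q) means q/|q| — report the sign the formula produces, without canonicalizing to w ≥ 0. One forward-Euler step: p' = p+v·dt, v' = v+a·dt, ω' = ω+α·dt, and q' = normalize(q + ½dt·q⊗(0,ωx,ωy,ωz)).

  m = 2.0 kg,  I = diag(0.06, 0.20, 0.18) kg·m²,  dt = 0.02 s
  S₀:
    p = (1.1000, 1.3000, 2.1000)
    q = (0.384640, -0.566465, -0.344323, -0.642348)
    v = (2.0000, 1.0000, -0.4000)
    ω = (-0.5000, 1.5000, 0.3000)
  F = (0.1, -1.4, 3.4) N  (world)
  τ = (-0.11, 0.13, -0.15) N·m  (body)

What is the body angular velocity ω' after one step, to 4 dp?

ω×(Iω) gyroscopic = (-0.0090, 0.0180, -0.1050)
α = I⁻¹(τ − ω×Iω) = (-1.6833, 0.5600, -0.2500)
ω' = ω + α·dt = (-0.5337, 1.5112, 0.2950)

ω' = (-0.5337, 1.5112, 0.2950)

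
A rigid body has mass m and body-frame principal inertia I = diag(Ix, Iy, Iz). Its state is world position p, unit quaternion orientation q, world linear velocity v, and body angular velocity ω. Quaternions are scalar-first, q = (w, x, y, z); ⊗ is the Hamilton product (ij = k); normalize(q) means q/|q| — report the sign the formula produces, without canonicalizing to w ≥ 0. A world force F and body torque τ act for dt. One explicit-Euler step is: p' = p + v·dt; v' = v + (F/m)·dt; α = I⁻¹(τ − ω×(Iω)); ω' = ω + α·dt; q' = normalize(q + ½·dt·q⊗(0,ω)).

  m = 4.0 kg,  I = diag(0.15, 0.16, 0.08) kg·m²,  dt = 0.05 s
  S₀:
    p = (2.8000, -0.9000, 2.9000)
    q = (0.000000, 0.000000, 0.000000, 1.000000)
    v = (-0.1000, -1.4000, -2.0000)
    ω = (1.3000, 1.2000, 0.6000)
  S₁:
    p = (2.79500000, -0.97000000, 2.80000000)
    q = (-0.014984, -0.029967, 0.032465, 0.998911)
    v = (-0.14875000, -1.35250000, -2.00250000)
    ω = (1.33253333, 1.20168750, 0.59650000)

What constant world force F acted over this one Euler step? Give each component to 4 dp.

velocity change Δv = (-0.04875000, 0.04750000, -0.00250000)
applied force F = (-3.9000, 3.8000, -0.2000)

F = (-3.9000, 3.8000, -0.2000)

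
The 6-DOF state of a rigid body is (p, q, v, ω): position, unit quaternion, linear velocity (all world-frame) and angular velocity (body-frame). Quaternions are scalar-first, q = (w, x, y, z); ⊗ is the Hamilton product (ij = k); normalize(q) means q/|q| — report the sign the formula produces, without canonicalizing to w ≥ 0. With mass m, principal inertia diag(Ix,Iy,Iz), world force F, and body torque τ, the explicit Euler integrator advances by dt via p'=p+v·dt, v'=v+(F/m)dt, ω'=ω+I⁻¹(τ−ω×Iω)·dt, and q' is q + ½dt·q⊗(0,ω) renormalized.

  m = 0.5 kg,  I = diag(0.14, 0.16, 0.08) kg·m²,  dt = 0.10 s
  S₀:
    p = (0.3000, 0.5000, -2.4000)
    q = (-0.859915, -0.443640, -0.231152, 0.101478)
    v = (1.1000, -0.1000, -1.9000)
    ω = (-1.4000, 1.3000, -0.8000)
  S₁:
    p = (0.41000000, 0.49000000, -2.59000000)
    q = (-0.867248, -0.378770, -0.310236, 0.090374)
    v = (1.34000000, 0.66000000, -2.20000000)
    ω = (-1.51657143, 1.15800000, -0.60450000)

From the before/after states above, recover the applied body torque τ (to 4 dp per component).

rate change Δω = (-0.11657143, -0.14200000, 0.19550000)
τ = I·(Δω/dt) + ω₀×(Iω₀) = (-0.0800, -0.1600, 0.1200)

τ = (-0.0800, -0.1600, 0.1200)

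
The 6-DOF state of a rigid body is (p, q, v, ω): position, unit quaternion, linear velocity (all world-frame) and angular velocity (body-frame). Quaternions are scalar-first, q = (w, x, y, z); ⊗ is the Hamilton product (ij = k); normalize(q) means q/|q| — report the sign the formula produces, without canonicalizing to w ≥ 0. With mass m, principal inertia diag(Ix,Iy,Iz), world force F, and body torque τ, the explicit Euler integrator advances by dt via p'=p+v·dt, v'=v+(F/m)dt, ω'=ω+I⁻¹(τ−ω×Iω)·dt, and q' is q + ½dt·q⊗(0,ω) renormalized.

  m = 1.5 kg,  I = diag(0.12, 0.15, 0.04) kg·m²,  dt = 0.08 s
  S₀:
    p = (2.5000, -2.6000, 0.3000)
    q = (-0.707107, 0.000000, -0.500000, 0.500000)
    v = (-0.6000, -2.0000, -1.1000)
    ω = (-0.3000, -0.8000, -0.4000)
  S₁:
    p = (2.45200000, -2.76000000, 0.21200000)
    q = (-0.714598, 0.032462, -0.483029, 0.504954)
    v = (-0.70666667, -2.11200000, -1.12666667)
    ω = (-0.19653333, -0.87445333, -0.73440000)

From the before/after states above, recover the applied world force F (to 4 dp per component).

Δv = v₁−v₀ = (-0.10666667, -0.11200000, -0.02666667)
F = m·Δv/dt = (-2.0000, -2.1000, -0.5000)

F = (-2.0000, -2.1000, -0.5000)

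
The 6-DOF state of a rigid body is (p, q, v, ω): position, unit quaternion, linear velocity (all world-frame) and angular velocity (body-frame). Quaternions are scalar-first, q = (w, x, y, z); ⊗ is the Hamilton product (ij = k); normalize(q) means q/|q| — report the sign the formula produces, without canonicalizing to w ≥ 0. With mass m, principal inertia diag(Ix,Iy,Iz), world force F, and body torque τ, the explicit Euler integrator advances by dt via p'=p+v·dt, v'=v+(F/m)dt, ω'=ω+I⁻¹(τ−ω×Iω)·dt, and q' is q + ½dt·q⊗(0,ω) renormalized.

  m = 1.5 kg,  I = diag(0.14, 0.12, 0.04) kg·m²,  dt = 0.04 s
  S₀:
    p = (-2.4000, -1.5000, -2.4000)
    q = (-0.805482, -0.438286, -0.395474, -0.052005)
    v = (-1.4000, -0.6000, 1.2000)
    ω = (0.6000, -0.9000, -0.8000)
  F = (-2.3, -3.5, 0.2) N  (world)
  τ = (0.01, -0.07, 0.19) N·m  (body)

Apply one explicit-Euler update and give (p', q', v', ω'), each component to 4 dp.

p' = (-2.4560, -1.5240, -2.3520)
q' = (-0.8079, -0.4424, -0.3885, -0.0265)
v' = (-1.4613, -0.6933, 1.2053)
ω' = (0.6193, -0.9073, -0.6208)

linear accel F/m = (-1.5333, -2.3333, 0.1333)
p' = p + v·dt = (-2.4560, -1.5240, -2.3520)
v' = v + a·dt = (-1.4613, -0.6933, 1.2053)
precession coupling ω×(Iω) = (-0.0576, -0.0480, 0.0108)
α = I⁻¹(τ − ω×Iω) = (0.4829, -0.1833, 4.4800)
ω + α·dt = (0.6193, -0.9073, -0.6208)
q⊗(0,ω) = (-0.1345590, -0.2137145, 0.3431020, 1.2761274)
q + ½dt·q⊗(0,ω), renormalized = (-0.8079, -0.4424, -0.3885, -0.0265)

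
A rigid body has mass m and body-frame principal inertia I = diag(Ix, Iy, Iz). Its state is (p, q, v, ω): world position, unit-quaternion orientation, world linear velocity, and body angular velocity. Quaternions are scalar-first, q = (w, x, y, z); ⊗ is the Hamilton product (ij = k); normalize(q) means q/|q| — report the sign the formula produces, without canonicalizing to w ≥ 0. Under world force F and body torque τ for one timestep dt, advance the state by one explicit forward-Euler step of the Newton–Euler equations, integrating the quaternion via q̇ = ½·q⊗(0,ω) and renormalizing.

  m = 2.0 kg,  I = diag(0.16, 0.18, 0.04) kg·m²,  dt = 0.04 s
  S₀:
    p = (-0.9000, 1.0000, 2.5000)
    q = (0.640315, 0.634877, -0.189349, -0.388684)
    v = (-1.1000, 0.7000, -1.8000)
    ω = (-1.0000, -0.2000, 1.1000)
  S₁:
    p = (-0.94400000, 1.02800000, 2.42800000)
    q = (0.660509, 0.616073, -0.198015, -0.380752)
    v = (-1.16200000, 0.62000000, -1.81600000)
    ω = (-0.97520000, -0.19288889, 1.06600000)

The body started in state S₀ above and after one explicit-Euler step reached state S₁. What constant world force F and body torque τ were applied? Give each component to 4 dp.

F = (-3.1000, -4.0000, -0.8000)
τ = (0.1300, -0.1000, -0.0300)

velocity change Δv = (-0.06200000, -0.08000000, -0.01600000)
applied force F = (-3.1000, -4.0000, -0.8000)
ω₁ − ω₀ = (0.02480000, 0.00711111, -0.03400000)
τ = I·(Δω/dt) + ω₀×(Iω₀) = (0.1300, -0.1000, -0.0300)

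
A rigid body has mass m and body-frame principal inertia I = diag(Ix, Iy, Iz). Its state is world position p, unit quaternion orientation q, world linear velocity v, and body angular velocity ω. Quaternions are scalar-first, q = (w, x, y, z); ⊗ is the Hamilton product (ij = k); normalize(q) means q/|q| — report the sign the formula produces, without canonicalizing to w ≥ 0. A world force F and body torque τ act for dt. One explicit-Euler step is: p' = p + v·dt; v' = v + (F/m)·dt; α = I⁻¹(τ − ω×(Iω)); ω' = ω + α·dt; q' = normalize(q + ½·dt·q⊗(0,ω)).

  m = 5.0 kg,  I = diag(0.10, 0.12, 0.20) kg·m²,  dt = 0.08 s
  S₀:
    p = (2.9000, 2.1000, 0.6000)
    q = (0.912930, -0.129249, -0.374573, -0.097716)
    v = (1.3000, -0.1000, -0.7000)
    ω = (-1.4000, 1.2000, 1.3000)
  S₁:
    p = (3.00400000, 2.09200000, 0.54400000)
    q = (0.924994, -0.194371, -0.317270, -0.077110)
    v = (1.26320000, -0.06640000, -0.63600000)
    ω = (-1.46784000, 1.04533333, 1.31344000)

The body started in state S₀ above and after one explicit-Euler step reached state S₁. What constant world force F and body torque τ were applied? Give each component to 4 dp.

Δv = v₁−v₀ = (-0.03680000, 0.03360000, 0.06400000)
m·(v₁−v₀)/dt = (-2.3000, 2.1000, 4.0000)
ω₁ − ω₀ = (-0.06784000, -0.15466667, 0.01344000)
gyro term ω₀×Iω₀ = (0.1248, 0.1820, -0.0336)
applied torque τ = (0.0400, -0.0500, 0.0000)

F = (-2.3000, 2.1000, 4.0000)
τ = (0.0400, -0.0500, 0.0000)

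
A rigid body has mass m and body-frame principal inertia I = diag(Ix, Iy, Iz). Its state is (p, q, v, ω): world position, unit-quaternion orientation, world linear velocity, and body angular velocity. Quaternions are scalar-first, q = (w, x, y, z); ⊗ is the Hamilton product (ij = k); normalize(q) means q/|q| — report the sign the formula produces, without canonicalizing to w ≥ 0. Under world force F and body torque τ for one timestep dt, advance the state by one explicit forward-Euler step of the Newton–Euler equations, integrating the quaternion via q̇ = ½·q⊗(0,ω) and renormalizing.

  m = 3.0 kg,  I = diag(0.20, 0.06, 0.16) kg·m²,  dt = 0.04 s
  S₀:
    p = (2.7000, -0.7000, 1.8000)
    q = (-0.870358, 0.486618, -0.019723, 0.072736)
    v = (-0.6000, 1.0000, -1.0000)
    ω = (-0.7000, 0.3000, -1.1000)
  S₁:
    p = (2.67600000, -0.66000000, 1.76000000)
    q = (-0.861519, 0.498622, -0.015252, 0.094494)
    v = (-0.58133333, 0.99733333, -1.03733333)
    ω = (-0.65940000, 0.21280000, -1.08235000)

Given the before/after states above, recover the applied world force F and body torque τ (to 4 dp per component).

rate change Δω = (0.04060000, -0.08720000, 0.01765000)
τ = I·(Δω/dt) + ω₀×(Iω₀) = (0.1700, -0.1000, 0.1000)
v₁ − v₀ = (0.01866667, -0.00266667, -0.03733333)
F = m·Δv/dt = (1.4000, -0.2000, -2.8000)

F = (1.4000, -0.2000, -2.8000)
τ = (0.1700, -0.1000, 0.1000)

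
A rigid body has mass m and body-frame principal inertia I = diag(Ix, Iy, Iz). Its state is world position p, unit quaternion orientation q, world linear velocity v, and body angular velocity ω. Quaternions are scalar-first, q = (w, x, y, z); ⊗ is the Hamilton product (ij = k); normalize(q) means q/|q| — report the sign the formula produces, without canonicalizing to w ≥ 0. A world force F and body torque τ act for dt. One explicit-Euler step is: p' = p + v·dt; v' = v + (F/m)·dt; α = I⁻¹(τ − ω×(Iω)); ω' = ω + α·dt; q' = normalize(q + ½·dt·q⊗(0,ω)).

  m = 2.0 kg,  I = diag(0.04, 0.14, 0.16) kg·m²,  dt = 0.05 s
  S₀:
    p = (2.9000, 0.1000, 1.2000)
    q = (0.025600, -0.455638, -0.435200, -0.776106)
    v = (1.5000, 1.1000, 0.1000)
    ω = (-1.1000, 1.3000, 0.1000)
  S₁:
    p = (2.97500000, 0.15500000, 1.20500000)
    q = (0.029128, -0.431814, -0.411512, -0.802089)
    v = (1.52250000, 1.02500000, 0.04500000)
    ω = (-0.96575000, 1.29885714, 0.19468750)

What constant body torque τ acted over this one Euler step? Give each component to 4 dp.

τ = (0.1100, 0.0100, 0.1600)

rate change Δω = (0.13425000, -0.00114286, 0.09468750)
gyro term ω₀×Iω₀ = (0.0026, 0.0132, -0.1430)
I·α + gyro = (0.1100, 0.0100, 0.1600)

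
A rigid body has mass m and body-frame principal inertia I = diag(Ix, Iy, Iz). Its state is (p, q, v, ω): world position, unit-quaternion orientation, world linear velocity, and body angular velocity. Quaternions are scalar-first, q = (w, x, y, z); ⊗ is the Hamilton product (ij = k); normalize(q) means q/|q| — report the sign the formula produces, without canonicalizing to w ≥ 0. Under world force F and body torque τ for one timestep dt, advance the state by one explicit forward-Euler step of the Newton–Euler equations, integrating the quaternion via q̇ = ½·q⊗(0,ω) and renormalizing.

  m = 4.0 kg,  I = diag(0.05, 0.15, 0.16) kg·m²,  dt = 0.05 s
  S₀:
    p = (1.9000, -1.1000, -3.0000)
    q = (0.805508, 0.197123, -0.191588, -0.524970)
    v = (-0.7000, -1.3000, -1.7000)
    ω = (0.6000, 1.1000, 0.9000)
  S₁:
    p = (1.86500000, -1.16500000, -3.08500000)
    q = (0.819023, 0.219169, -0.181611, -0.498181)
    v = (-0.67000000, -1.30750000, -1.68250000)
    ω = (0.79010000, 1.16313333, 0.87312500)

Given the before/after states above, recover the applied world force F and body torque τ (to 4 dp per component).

F = (2.4000, -0.6000, 1.4000)
τ = (0.2000, 0.1300, -0.0200)

Δω = ω₁−ω₀ = (0.19010000, 0.06313333, -0.02687500)
ω₀×(Iω₀) = (0.0099, -0.0594, 0.0660)
applied torque τ = (0.2000, 0.1300, -0.0200)
Δv = v₁−v₀ = (0.03000000, -0.00750000, 0.01750000)
m·(v₁−v₀)/dt = (2.4000, -0.6000, 1.4000)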